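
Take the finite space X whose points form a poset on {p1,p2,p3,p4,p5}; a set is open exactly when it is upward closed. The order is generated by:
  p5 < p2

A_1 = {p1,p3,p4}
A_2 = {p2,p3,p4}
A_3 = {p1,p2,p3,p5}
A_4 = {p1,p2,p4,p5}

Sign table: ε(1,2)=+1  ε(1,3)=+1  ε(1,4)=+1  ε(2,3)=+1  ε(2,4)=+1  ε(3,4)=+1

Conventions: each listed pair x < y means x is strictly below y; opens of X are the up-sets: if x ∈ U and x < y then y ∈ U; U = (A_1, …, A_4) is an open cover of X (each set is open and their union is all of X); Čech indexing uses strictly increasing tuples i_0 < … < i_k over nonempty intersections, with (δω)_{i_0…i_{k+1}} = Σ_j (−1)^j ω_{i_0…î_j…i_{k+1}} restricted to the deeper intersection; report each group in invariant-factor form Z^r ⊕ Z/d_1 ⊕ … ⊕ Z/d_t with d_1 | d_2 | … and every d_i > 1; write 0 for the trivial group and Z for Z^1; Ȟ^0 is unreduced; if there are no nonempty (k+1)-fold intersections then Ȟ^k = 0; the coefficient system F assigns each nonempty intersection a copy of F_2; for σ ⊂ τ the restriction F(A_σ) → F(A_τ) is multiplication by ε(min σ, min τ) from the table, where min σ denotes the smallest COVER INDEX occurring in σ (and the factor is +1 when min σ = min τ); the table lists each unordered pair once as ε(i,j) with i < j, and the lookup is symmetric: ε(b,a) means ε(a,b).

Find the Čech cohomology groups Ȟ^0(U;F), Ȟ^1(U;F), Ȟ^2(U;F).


Ȟ^0(U;F) ≅ Z/2,  Ȟ^1(U;F) ≅ 0,  Ȟ^2(U;F) ≅ Z/2

cover nerve:
  A12={p3,p4} A13={p1,p3} A14={p1,p4} A23={p2,p3} A24={p2,p4} A34={p1,p2,p5}
  A123={p3} A124={p4} A134={p1} A234={p2}
C dims 4,6,4; δ0: rk_F2 3; δ1: rk_F2 3
Ȟ^0: (4−3)−0=1 ⇒ Z/2
Ȟ^1: (6−3)−3=0 ⇒ 0
Ȟ^2: (4−0)−3=1 ⇒ Z/2


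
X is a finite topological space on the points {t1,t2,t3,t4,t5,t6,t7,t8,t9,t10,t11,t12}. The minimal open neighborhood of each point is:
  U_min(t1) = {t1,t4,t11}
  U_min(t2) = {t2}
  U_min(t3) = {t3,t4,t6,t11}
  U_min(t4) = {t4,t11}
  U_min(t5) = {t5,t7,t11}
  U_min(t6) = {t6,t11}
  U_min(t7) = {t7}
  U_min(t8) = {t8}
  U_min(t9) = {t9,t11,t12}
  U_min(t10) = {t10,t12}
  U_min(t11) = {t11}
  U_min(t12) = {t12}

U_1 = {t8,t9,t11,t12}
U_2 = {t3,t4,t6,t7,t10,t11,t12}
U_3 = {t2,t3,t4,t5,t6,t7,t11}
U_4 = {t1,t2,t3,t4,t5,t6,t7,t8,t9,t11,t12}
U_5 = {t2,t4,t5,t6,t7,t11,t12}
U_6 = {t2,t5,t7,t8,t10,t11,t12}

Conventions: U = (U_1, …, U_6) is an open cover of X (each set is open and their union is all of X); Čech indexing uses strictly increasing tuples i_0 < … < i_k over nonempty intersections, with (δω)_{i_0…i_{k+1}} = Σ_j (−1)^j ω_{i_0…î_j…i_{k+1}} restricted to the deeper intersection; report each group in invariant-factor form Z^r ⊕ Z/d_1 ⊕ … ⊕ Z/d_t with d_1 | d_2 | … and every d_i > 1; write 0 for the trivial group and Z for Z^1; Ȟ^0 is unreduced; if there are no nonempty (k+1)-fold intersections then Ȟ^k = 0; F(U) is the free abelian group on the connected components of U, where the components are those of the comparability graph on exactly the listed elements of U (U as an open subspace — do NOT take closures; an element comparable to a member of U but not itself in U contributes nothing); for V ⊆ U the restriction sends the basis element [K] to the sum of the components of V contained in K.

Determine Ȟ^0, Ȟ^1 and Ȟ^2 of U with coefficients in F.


Ȟ^0 = Z^3,  Ȟ^1 = 0,  Ȟ^2 = 0

nerve of the cover:
  U12={t11,t12} U13={t11} U14={t8,t9,t11,t12} U15={t11,t12} U16={t8,t11,t12} U23={t3,t4,t6,t7,t11} U24={t3,t4,t6,t7,t11,t12} U25={t4,t6,t7,t11,t12} U26={t7,t10,t11,t12} U34={t2,t3,t4,t5,t6,t7,t11} U35={t2,t4,t5,t6,t7,t11} U36={t2,t5,t7,t11} U45={t2,t4,t5,t6,t7,t11,t12} U46={t2,t5,t7,t8,t11,t12} U56={t2,t5,t7,t11,t12}
  U123={t11} U124={t11,t12} U125={t11,t12} U126={t11,t12} U134={t11} U135={t11} U136={t11} U145={t11,t12} U146={t8,t11,t12} U156={t11,t12} U234={t3,t4,t6,t7,t11} U235={t4,t6,t7,t11} U236={t7,t11} U245={t4,t6,t7,t11,t12} U246={t7,t11,t12} U256={t7,t11,t12} U345={t2,t4,t5,t6,t7,t11} U346={t2,t5,t7,t11} U356={t2,t5,t7,t11} U456={t2,t5,t7,t11,t12}
  U1234={t11} U1235={t11} U1236={t11} U1245={t11,t12} U1246={t11,t12} U1256={t11,t12} U1345={t11} U1346={t11} U1356={t11} U1456={t11,t12} U2345={t4,t6,t7,t11} U2346={t7,t11} U2356={t7,t11} U2456={t7,t11,t12} U3456={t2,t5,t7,t11}
  U12345={t11} U12346={t11} U12356={t11} U12456={t11,t12} U13456={t11} U23456={t7,t11}
  U123456={t11}
components per intersection:
  U1: {t8} {t9,t11,t12}
  U2: {t3,t4,t6,t11} {t7} {t10,t12}
  U3: {t2} {t3,t4,t5,t6,t7,t11}
  U4: {t1,t3,t4,t5,t6,t7,t9,t11,t12} {t2} {t8}
  U5: {t2} {t4,t5,t6,t7,t11} {t12}
  U6: {t2} {t5,t7,t11} {t8} {t10,t12}
  U12: {t11} {t12}
  U13: {t11}
  U14: {t8} {t9,t11,t12}
  U15: {t11} {t12}
  U16: {t8} {t11} {t12}
  U23: {t3,t4,t6,t11} {t7}
  U24: {t3,t4,t6,t11} {t7} {t12}
  U25: {t4,t6,t11} {t7} {t12}
  U26: {t7} {t10,t12} {t11}
  U34: {t2} {t3,t4,t5,t6,t7,t11}
  U35: {t2} {t4,t5,t6,t7,t11}
  U36: {t2} {t5,t7,t11}
  U45: {t2} {t4,t5,t6,t7,t11} {t12}
  U46: {t2} {t5,t7,t11} {t8} {t12}
  U56: {t2} {t5,t7,t11} {t12}
  U123: {t11}
  U124: {t11} {t12}
  U125: {t11} {t12}
  U126: {t11} {t12}
  U134: {t11}
  U135: {t11}
  U136: {t11}
  U145: {t11} {t12}
  U146: {t8} {t11} {t12}
  U156: {t11} {t12}
  U234: {t3,t4,t6,t11} {t7}
  U235: {t4,t6,t11} {t7}
  U236: {t7} {t11}
  U245: {t4,t6,t11} {t7} {t12}
  U246: {t7} {t11} {t12}
  U256: {t7} {t11} {t12}
  U345: {t2} {t4,t5,t6,t7,t11}
  U346: {t2} {t5,t7,t11}
  U356: {t2} {t5,t7,t11}
  U456: {t2} {t5,t7,t11} {t12}
  U1234: {t11}
  U1235: {t11}
  U1236: {t11}
  U1245: {t11} {t12}
  U1246: {t11} {t12}
  U1256: {t11} {t12}
  U1345: {t11}
  U1346: {t11}
  U1356: {t11}
  U1456: {t11} {t12}
  U2345: {t4,t6,t11} {t7}
  U2346: {t7} {t11}
  U2356: {t7} {t11}
  U2456: {t7} {t11} {t12}
  U3456: {t2} {t5,t7,t11}
  U12345: {t11}
  U12346: {t11}
  U12356: {t11}
  U12456: {t11} {t12}
  U13456: {t11}
  U23456: {t7} {t11}
  U123456: {t11}
C dims 17,37,41,25; δ0: rk 14, SNF 1^14; δ1: rk 23, SNF 1^23; δ2: rk 18, SNF 1^18
Ȟ^0 = (17 − 14) − 0 = 3, so Ȟ^0 ≅ Z^3
Ȟ^1 = (37 − 23) − 14 = 0, so Ȟ^1 ≅ 0
Ȟ^2 = (41 − 18) − 23 = 0, so Ȟ^2 ≅ 0


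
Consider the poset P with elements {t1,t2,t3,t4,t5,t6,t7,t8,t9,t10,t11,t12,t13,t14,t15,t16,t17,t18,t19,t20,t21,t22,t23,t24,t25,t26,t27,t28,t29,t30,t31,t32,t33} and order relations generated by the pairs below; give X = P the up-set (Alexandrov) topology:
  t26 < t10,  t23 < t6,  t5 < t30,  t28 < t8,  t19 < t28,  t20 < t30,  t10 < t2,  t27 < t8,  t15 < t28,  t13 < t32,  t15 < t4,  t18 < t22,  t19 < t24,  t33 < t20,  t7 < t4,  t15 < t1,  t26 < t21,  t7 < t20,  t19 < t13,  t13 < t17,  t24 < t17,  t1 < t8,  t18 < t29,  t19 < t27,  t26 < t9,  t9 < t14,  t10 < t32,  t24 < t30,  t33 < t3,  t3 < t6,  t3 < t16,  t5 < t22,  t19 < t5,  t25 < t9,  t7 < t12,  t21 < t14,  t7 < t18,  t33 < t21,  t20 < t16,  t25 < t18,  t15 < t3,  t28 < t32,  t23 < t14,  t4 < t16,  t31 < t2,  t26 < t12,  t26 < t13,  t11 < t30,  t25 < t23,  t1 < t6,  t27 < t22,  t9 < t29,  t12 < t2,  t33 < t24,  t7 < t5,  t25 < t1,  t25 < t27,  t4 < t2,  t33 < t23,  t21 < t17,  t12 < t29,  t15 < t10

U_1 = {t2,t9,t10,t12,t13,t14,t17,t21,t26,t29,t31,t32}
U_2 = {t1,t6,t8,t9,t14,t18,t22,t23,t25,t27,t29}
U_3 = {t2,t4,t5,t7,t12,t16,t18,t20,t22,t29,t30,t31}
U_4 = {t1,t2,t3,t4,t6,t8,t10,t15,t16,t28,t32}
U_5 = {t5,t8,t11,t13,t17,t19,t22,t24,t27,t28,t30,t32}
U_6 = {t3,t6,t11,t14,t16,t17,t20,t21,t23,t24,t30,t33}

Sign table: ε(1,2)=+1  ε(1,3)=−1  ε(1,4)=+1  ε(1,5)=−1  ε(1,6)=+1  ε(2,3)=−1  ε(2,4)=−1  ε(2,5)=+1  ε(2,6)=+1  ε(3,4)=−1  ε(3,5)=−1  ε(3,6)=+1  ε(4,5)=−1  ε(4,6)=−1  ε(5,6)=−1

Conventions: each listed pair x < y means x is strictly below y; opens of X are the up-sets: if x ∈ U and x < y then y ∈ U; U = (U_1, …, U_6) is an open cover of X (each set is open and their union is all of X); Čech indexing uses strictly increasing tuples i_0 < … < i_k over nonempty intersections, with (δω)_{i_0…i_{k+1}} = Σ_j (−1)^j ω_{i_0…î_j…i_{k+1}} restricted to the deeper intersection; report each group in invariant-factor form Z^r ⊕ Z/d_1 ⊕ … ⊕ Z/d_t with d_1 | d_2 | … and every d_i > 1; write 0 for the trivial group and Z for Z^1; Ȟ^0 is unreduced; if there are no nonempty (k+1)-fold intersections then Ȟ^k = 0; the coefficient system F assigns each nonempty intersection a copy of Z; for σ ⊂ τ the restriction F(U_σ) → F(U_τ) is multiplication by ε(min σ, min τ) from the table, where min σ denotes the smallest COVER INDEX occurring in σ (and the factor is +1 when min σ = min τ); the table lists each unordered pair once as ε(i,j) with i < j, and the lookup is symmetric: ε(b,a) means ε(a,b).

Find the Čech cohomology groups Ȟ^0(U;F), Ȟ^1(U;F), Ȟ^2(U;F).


Ȟ^0 = 0; Ȟ^1 = Z/2; Ȟ^2 = Z

nerve simplices:
  U12={t9,t14,t29} U13={t2,t12,t29,t31} U14={t2,t10,t32} U15={t13,t17,t32} U16={t14,t17,t21} U23={t18,t22,t29} U24={t1,t6,t8} U25={t8,t22,t27} U26={t6,t14,t23} U34={t2,t4,t16} U35={t5,t22,t30} U36={t16,t20,t30} U45={t8,t28,t32} U46={t3,t6,t16} U56={t11,t17,t24,t30}
  U123={t29} U126={t14} U134={t2} U145={t32} U156={t17} U235={t22} U245={t8} U246={t6} U346={t16} U356={t30}
C dims 6,15,10; δ0: rk 6, SNF 1^5·2; δ1: rk 9, SNF 1^9
degree 0: 6−6−0 = 0 → Ȟ^0 ≅ 0
degree 1: 15−9−6 = 0 plus torsion [2] → Ȟ^1 ≅ Z/2
degree 2: 10−0−9 = 1 → Ȟ^2 ≅ Z


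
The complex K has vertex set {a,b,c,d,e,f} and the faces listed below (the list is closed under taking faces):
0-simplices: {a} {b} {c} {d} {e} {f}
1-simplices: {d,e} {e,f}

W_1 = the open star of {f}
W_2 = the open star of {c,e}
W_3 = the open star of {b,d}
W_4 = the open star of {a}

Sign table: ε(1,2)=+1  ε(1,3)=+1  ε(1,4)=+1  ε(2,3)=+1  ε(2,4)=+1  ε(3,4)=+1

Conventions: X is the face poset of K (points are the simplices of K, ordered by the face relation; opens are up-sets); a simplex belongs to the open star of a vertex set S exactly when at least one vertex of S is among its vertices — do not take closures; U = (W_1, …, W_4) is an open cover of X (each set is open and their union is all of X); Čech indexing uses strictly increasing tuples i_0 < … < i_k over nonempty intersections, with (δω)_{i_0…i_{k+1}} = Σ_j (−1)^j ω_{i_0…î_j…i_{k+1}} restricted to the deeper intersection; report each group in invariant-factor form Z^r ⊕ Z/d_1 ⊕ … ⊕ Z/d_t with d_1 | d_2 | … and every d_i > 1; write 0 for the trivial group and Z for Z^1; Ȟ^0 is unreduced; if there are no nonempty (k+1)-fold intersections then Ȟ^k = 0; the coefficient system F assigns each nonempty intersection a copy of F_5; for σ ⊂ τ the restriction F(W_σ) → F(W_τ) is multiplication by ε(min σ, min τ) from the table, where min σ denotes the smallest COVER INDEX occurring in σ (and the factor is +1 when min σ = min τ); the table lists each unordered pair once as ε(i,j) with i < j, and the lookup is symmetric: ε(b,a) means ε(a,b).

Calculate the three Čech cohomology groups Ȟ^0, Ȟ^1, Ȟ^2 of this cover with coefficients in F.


nerve simplices:
  W1={{f},{e,f}} W2={{c},{e},{d,e},{e,f}} W3={{b},{d},{d,e}} W4={{a}}
  W12={{e,f}} W23={{d,e}}
C dims 4,2; δ0: rk_F5 2
degree 0: 4−2−0 = 2 → Ȟ^0 ≅ Z/5 ⊕ Z/5
degree 1: 2−0−2 = 0 → Ȟ^1 ≅ 0
degree 2: 0−0−0 = 0 → Ȟ^2 ≅ 0

Ȟ^0(U;F) ≅ Z/5 ⊕ Z/5,  Ȟ^1(U;F) ≅ 0,  Ȟ^2(U;F) ≅ 0


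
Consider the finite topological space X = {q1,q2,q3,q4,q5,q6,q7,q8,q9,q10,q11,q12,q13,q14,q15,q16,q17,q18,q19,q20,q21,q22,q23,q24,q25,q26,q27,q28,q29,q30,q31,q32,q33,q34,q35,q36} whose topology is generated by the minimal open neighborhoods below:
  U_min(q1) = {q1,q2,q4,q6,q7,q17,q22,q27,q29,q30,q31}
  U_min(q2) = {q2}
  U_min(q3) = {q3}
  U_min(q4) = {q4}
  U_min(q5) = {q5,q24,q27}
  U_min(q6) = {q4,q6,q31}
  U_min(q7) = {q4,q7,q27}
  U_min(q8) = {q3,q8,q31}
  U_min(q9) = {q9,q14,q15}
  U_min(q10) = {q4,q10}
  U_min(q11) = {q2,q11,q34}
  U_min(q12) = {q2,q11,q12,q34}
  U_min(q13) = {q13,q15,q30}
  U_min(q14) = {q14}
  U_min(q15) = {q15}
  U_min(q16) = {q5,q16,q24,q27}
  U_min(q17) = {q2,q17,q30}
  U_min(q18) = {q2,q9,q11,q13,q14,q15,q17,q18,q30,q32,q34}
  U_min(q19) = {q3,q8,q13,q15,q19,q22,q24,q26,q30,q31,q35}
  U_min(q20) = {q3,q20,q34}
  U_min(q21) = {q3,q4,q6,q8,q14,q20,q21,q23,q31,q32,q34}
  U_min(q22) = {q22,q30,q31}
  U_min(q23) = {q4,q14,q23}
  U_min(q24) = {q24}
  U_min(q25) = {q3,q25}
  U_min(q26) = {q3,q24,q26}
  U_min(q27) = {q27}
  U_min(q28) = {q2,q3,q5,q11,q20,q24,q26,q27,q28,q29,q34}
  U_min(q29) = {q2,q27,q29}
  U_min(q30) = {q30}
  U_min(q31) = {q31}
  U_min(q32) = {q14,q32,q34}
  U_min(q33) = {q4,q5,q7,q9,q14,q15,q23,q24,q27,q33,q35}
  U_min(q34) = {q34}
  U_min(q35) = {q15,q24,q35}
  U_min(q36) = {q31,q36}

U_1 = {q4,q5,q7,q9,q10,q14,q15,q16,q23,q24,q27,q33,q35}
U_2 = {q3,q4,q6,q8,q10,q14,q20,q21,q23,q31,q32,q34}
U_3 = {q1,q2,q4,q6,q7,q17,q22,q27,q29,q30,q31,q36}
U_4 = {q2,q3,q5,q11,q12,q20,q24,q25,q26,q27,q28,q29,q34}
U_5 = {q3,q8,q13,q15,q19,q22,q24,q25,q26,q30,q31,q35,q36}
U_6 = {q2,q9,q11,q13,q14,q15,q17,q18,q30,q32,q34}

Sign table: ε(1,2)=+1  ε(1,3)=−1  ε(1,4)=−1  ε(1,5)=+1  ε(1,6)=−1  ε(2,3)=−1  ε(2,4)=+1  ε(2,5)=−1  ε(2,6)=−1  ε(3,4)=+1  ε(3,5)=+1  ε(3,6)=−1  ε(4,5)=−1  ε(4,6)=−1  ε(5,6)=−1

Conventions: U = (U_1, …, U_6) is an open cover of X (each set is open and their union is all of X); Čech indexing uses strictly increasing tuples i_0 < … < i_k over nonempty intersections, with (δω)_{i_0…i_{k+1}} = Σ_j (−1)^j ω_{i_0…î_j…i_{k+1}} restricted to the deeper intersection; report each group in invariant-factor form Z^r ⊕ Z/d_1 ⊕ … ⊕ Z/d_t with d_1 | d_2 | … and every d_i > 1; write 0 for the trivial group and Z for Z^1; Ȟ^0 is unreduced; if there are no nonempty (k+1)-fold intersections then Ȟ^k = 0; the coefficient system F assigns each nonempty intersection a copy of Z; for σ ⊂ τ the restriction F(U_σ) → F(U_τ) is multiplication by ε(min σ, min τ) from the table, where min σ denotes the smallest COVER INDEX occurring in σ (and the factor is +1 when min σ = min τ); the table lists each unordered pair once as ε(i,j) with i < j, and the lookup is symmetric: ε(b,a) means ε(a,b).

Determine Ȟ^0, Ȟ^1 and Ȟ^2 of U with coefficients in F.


Ȟ^0 ≅ 0; Ȟ^1 ≅ Z/2; Ȟ^2 ≅ Z

nonempty intersections:
  U12={q4,q10,q14,q23} U13={q4,q7,q27} U14={q5,q24,q27} U15={q15,q24,q35} U16={q9,q14,q15} U23={q4,q6,q31} U24={q3,q20,q34} U25={q3,q8,q31} U26={q14,q32,q34} U34={q2,q27,q29} U35={q22,q30,q31,q36} U36={q2,q17,q30} U45={q3,q24,q25,q26} U46={q2,q11,q34} U56={q13,q15,q30}
  U123={q4} U126={q14} U134={q27} U145={q24} U156={q15} U235={q31} U245={q3} U246={q34} U346={q2} U356={q30}
C dims 6,15,10; δ0: rk 6, SNF 1^5·2; δ1: rk 9, SNF 1^9
Ȟ^0: (6−6)−0=0 ⇒ 0
Ȟ^1: (15−9)−6=0 plus torsion [2] ⇒ Z/2
Ȟ^2: (10−0)−9=1 ⇒ Z


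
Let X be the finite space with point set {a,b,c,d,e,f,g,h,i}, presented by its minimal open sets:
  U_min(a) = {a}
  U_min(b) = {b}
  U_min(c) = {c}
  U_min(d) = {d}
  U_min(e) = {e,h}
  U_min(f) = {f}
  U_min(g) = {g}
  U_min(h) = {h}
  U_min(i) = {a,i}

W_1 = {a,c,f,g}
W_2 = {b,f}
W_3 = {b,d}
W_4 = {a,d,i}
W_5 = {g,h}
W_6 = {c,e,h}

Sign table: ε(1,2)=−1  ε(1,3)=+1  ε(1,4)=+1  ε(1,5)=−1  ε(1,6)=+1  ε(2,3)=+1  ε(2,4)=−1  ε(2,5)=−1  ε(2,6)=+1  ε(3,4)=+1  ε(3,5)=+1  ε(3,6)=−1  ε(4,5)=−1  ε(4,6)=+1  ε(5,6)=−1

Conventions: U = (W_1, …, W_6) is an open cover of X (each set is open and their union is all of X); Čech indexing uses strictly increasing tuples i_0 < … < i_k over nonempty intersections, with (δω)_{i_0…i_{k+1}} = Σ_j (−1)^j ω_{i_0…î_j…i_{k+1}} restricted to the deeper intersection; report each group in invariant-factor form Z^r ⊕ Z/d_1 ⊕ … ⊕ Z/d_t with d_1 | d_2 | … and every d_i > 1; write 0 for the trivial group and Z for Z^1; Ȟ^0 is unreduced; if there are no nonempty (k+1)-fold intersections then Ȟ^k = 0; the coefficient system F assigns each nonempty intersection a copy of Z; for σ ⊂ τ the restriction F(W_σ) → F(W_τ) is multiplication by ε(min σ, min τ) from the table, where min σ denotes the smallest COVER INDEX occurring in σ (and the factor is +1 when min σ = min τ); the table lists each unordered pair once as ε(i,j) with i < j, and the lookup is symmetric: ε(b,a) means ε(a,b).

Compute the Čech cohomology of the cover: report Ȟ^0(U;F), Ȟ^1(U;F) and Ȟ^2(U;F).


nonempty overlaps:
  W12={f} W14={a} W15={g} W16={c} W23={b} W34={d} W56={h}
C dims 6,7; δ0: rk 6, SNF 1^5·2
degree 0: 6−6−0 = 0 → Ȟ^0 ≅ 0
degree 1: 7−0−6 = 1 plus torsion [2] → Ȟ^1 ≅ Z ⊕ Z/2
degree 2: 0−0−0 = 0 → Ȟ^2 ≅ 0

Ȟ^0 ≅ 0,  Ȟ^1 ≅ Z ⊕ Z/2,  Ȟ^2 ≅ 0


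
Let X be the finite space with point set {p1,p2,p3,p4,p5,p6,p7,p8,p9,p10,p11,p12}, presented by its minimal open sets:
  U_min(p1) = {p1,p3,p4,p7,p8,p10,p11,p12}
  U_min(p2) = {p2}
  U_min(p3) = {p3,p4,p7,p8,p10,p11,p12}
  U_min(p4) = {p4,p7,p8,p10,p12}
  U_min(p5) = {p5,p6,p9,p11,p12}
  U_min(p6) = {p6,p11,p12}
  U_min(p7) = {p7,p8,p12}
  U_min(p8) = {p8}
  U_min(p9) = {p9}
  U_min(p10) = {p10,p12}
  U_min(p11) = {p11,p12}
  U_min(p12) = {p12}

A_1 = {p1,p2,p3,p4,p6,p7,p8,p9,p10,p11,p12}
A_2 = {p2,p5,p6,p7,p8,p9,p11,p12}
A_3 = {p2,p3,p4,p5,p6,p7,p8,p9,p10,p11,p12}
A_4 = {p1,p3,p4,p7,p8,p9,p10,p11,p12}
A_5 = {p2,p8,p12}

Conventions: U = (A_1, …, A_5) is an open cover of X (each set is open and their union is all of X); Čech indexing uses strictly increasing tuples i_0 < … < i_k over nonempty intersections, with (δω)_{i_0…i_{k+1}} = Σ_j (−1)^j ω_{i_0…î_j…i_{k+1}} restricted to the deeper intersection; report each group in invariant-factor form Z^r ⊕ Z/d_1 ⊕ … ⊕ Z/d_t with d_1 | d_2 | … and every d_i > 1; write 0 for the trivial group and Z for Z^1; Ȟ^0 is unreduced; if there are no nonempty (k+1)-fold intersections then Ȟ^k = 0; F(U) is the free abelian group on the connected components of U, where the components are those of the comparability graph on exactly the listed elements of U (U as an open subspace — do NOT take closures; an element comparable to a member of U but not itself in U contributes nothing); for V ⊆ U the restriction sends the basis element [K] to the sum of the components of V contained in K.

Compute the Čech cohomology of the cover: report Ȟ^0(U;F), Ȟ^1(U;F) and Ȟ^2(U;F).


nonempty overlaps:
  A12={p2,p6,p7,p8,p9,p11,p12} A13={p2,p3,p4,p6,p7,p8,p9,p10,p11,p12} A14={p1,p3,p4,p7,p8,p9,p10,p11,p12} A15={p2,p8,p12} A23={p2,p5,p6,p7,p8,p9,p11,p12} A24={p7,p8,p9,p11,p12} A25={p2,p8,p12} A34={p3,p4,p7,p8,p9,p10,p11,p12} A35={p2,p8,p12} A45={p8,p12}
  A123={p2,p6,p7,p8,p9,p11,p12} A124={p7,p8,p9,p11,p12} A125={p2,p8,p12} A134={p3,p4,p7,p8,p9,p10,p11,p12} A135={p2,p8,p12} A145={p8,p12} A234={p7,p8,p9,p11,p12} A235={p2,p8,p12} A245={p8,p12} A345={p8,p12}
  A1234={p7,p8,p9,p11,p12} A1235={p2,p8,p12} A1245={p8,p12} A1345={p8,p12} A2345={p8,p12}
  A12345={p8,p12}
components per intersection:
  A1: {p1,p3,p4,p6,p7,p8,p10,p11,p12} {p2} {p9}
  A2: {p2} {p5,p6,p7,p8,p9,p11,p12}
  A3: {p2} {p3,p4,p5,p6,p7,p8,p9,p10,p11,p12}
  A4: {p1,p3,p4,p7,p8,p10,p11,p12} {p9}
  A5: {p2} {p8} {p12}
  A12: {p2} {p6,p7,p8,p11,p12} {p9}
  A13: {p2} {p3,p4,p6,p7,p8,p10,p11,p12} {p9}
  A14: {p1,p3,p4,p7,p8,p10,p11,p12} {p9}
  A15: {p2} {p8} {p12}
  A23: {p2} {p5,p6,p7,p8,p9,p11,p12}
  A24: {p7,p8,p11,p12} {p9}
  A25: {p2} {p8} {p12}
  A34: {p3,p4,p7,p8,p10,p11,p12} {p9}
  A35: {p2} {p8} {p12}
  A45: {p8} {p12}
  A123: {p2} {p6,p7,p8,p11,p12} {p9}
  A124: {p7,p8,p11,p12} {p9}
  A125: {p2} {p8} {p12}
  A134: {p3,p4,p7,p8,p10,p11,p12} {p9}
  A135: {p2} {p8} {p12}
  A145: {p8} {p12}
  A234: {p7,p8,p11,p12} {p9}
  A235: {p2} {p8} {p12}
  A245: {p8} {p12}
  A345: {p8} {p12}
  A1234: {p7,p8,p11,p12} {p9}
  A1235: {p2} {p8} {p12}
  A1245: {p8} {p12}
  A1345: {p8} {p12}
  A2345: {p8} {p12}
  A12345: {p8} {p12}
C dims 12,25,24,11; δ0: rk 10, SNF 1^10; δ1: rk 15, SNF 1^15; δ2: rk 9, SNF 1^9
degree 0: 12−10−0 = 2 → Ȟ^0 ≅ Z^2
degree 1: 25−15−10 = 0 → Ȟ^1 ≅ 0
degree 2: 24−9−15 = 0 → Ȟ^2 ≅ 0

Ȟ^0 = Z^2, Ȟ^1 = 0, Ȟ^2 = 0


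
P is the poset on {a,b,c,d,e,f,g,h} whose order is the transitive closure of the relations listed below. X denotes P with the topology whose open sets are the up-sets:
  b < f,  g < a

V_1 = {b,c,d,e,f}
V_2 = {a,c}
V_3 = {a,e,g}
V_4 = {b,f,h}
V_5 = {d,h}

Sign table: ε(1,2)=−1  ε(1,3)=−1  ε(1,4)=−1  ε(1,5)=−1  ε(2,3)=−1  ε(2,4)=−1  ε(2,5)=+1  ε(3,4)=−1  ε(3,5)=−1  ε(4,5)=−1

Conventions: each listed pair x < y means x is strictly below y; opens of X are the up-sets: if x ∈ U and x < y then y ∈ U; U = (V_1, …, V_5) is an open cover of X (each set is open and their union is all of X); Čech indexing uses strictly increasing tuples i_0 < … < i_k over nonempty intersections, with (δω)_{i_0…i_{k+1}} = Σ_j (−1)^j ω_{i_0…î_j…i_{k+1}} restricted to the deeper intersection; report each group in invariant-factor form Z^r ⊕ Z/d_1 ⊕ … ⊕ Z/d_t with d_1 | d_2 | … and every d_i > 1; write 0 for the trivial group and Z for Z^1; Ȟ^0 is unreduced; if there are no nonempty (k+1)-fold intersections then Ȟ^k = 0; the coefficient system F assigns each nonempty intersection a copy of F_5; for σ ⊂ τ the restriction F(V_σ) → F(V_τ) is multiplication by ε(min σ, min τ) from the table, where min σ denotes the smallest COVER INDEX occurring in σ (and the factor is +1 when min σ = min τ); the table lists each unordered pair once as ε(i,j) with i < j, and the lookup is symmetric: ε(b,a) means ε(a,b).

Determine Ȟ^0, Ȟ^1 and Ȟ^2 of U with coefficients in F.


Ȟ^0 ≅ 0, Ȟ^1 ≅ Z/5 and Ȟ^2 ≅ 0

nerve simplices:
  V12={c} V13={e} V14={b,f} V15={d} V23={a} V45={h}
C dims 5,6; δ0: rk_F5 5
degree 0: 5−5−0 = 0 → Ȟ^0 ≅ 0
degree 1: 6−0−5 = 1 → Ȟ^1 ≅ Z/5
degree 2: 0−0−0 = 0 → Ȟ^2 ≅ 0


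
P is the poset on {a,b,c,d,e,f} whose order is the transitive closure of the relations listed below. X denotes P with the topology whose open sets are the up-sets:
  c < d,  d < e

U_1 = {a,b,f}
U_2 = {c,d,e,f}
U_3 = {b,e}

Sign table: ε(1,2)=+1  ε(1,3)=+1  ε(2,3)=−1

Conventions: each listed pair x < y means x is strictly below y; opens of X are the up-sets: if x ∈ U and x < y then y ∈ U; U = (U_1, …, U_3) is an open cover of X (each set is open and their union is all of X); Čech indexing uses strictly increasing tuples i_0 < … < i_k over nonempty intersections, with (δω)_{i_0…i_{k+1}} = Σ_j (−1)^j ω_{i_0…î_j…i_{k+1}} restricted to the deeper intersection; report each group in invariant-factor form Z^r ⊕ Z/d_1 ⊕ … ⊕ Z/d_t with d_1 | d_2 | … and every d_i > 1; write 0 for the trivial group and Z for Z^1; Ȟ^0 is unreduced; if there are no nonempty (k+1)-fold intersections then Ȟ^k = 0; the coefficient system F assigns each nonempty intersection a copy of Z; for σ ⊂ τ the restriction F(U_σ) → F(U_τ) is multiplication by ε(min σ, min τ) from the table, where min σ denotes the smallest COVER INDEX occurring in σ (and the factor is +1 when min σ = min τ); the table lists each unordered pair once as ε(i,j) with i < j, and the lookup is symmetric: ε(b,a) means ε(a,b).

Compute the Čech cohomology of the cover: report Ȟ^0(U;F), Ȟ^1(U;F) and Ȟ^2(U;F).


nerve simplices:
  U12={f} U13={b} U23={e}
C dims 3,3; δ0: rk 3, SNF 1^2·2
degree 0: 3−3−0 = 0 → Ȟ^0 ≅ 0
degree 1: 3−0−3 = 0 plus torsion [2] → Ȟ^1 ≅ Z/2
degree 2: 0−0−0 = 0 → Ȟ^2 ≅ 0

Ȟ^0(U;F) ≅ 0; Ȟ^1(U;F) ≅ Z/2; Ȟ^2(U;F) ≅ 0


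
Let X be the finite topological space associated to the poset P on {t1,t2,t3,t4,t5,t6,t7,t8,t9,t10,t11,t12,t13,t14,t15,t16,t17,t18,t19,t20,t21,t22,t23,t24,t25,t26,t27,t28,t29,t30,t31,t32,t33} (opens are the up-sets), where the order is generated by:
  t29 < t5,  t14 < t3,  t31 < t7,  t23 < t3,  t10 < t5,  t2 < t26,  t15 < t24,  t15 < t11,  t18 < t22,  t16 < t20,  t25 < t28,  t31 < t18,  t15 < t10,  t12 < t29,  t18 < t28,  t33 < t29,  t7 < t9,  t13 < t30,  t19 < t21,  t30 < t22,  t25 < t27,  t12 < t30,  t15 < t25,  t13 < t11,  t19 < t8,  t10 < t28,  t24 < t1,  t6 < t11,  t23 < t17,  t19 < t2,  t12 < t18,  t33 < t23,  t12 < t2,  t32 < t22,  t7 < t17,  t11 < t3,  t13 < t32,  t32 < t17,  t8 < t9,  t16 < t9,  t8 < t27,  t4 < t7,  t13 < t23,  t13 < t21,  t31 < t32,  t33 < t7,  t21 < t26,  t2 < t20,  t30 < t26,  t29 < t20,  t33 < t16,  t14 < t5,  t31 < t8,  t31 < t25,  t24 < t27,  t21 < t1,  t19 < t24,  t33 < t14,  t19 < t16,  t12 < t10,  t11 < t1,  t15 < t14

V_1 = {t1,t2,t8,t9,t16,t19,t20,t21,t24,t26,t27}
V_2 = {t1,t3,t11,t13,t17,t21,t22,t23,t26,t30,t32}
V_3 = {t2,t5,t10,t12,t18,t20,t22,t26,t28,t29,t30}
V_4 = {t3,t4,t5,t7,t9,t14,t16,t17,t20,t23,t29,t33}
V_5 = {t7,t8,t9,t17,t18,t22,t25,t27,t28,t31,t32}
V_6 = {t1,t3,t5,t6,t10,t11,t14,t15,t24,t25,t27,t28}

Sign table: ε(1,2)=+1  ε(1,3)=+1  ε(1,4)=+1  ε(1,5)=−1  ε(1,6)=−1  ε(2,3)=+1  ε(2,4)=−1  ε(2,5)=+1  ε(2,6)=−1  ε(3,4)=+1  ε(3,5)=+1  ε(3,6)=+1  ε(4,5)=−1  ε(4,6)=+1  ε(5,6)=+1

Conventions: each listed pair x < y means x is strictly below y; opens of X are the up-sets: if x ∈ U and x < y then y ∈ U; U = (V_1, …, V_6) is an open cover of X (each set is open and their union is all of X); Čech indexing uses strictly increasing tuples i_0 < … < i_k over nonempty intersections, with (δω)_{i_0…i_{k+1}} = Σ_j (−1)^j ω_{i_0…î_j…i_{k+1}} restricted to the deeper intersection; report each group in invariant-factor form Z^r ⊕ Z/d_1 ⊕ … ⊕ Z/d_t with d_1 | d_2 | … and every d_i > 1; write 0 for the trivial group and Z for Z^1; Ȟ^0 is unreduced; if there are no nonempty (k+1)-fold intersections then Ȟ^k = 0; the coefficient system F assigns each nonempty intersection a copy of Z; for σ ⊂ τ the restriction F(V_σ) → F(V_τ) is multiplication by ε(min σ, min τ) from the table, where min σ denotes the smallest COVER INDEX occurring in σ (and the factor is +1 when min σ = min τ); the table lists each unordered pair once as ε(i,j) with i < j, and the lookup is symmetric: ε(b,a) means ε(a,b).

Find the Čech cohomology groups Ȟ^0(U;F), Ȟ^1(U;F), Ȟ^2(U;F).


Ȟ^0 = 0; Ȟ^1 = Z/2; Ȟ^2 = Z

intersection data:
  V12={t1,t21,t26} V13={t2,t20,t26} V14={t9,t16,t20} V15={t8,t9,t27} V16={t1,t24,t27} V23={t22,t26,t30} V24={t3,t17,t23} V25={t17,t22,t32} V26={t1,t3,t11} V34={t5,t20,t29} V35={t18,t22,t28} V36={t5,t10,t28} V45={t7,t9,t17} V46={t3,t5,t14} V56={t25,t27,t28}
  V123={t26} V126={t1} V134={t20} V145={t9} V156={t27} V235={t22} V245={t17} V246={t3} V346={t5} V356={t28}
C dims 6,15,10; δ0: rk 6, SNF 1^5·2; δ1: rk 9, SNF 1^9
Ȟ^0 = (6 − 6) − 0 = 0, so Ȟ^0 ≅ 0
Ȟ^1 = (15 − 9) − 6 = 0 plus torsion [2], so Ȟ^1 ≅ Z/2
Ȟ^2 = (10 − 0) − 9 = 1, so Ȟ^2 ≅ Z


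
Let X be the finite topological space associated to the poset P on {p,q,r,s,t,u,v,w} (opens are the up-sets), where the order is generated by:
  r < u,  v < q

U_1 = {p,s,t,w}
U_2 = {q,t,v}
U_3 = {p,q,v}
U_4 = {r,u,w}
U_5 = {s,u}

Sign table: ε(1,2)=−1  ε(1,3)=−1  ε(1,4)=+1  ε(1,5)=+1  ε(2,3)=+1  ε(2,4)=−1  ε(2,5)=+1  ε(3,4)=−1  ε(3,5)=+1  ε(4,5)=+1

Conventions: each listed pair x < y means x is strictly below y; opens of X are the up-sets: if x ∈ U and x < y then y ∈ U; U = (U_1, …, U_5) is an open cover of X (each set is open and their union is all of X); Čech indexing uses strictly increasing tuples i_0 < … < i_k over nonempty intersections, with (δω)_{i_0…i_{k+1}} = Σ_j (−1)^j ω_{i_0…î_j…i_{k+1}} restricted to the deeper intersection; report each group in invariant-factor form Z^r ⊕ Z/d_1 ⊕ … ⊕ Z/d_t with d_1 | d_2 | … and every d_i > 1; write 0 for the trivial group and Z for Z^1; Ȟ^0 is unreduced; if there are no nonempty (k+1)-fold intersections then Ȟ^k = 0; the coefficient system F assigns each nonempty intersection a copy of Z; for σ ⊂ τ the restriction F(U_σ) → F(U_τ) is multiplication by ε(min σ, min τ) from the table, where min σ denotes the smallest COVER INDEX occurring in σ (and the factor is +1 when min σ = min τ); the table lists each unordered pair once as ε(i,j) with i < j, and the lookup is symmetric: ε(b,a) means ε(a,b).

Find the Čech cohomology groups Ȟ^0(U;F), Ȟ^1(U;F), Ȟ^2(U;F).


intersection data:
  U12={t} U13={p} U14={w} U15={s} U23={q,v} U45={u}
C dims 5,6; δ0: rk 4, SNF 1^4
Ȟ^0 = (5 − 4) − 0 = 1, so Ȟ^0 ≅ Z
Ȟ^1 = (6 − 0) − 4 = 2, so Ȟ^1 ≅ Z^2
Ȟ^2 = (0 − 0) − 0 = 0, so Ȟ^2 ≅ 0

Ȟ^0(U;F) ≅ Z, Ȟ^1(U;F) ≅ Z^2 and Ȟ^2(U;F) ≅ 0


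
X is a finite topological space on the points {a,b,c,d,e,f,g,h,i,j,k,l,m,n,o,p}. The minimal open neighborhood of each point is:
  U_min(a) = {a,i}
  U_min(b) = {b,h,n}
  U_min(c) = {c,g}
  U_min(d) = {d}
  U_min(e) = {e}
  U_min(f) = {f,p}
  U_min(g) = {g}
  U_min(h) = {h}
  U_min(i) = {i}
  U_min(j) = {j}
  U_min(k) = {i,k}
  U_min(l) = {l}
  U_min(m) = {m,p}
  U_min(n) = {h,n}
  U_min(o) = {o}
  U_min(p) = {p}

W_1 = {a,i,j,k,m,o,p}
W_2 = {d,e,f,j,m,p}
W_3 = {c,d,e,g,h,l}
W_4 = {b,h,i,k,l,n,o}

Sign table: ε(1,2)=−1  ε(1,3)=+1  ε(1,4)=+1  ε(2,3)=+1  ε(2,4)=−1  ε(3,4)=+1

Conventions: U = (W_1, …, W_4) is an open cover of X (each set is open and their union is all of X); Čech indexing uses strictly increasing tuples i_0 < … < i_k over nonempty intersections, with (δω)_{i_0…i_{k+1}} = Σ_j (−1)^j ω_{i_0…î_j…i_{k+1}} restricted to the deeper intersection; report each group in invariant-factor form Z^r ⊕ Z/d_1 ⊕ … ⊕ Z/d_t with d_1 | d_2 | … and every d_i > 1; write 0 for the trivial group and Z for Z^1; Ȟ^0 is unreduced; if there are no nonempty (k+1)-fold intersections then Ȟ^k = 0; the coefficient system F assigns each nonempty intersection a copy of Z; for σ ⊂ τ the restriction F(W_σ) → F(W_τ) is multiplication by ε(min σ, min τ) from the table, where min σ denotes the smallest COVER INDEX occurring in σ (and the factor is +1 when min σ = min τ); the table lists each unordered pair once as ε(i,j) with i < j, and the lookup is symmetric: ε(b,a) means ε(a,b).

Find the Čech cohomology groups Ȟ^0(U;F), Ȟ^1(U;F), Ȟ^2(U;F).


Ȟ^0 = 0; Ȟ^1 = Z/2; Ȟ^2 = 0

nerve simplices:
  W12={j,m,p} W14={i,k,o} W23={d,e} W34={h,l}
C dims 4,4; δ0: rk 4, SNF 1^3·2
degree 0: 4−4−0 = 0 → Ȟ^0 ≅ 0
degree 1: 4−0−4 = 0 plus torsion [2] → Ȟ^1 ≅ Z/2
degree 2: 0−0−0 = 0 → Ȟ^2 ≅ 0


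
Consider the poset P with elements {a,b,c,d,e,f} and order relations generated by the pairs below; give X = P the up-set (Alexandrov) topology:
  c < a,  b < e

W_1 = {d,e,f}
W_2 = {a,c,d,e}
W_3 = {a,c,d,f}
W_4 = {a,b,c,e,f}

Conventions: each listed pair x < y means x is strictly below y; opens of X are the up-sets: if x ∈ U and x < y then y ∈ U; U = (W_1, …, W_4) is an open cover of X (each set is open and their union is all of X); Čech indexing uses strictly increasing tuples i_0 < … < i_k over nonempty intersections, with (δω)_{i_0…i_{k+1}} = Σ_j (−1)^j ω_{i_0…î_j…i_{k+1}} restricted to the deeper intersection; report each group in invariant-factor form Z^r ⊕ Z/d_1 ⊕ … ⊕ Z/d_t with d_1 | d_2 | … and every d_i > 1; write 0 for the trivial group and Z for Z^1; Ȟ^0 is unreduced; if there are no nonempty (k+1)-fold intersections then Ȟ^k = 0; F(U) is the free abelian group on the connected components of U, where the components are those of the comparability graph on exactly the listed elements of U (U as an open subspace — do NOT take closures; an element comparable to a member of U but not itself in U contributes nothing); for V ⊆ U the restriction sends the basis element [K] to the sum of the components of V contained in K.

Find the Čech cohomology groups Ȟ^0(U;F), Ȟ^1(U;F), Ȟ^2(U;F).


nonempty overlaps:
  W12={d,e} W13={d,f} W14={e,f} W23={a,c,d} W24={a,c,e} W34={a,c,f}
  W123={d} W124={e} W134={f} W234={a,c}
components per intersection:
  W1: {d} {e} {f}
  W2: {a,c} {d} {e}
  W3: {a,c} {d} {f}
  W4: {a,c} {b,e} {f}
  W12: {d} {e}
  W13: {d} {f}
  W14: {e} {f}
  W23: {a,c} {d}
  W24: {a,c} {e}
  W34: {a,c} {f}
  W123: {d}
  W124: {e}
  W134: {f}
  W234: {a,c}
C dims 12,12,4; δ0: rk 8, SNF 1^8; δ1: rk 4, SNF 1^4
degree 0: 12−8−0 = 4 → Ȟ^0 ≅ Z^4
degree 1: 12−4−8 = 0 → Ȟ^1 ≅ 0
degree 2: 4−0−4 = 0 → Ȟ^2 ≅ 0

Ȟ^0(U;F) ≅ Z^4,  Ȟ^1(U;F) ≅ 0,  Ȟ^2(U;F) ≅ 0


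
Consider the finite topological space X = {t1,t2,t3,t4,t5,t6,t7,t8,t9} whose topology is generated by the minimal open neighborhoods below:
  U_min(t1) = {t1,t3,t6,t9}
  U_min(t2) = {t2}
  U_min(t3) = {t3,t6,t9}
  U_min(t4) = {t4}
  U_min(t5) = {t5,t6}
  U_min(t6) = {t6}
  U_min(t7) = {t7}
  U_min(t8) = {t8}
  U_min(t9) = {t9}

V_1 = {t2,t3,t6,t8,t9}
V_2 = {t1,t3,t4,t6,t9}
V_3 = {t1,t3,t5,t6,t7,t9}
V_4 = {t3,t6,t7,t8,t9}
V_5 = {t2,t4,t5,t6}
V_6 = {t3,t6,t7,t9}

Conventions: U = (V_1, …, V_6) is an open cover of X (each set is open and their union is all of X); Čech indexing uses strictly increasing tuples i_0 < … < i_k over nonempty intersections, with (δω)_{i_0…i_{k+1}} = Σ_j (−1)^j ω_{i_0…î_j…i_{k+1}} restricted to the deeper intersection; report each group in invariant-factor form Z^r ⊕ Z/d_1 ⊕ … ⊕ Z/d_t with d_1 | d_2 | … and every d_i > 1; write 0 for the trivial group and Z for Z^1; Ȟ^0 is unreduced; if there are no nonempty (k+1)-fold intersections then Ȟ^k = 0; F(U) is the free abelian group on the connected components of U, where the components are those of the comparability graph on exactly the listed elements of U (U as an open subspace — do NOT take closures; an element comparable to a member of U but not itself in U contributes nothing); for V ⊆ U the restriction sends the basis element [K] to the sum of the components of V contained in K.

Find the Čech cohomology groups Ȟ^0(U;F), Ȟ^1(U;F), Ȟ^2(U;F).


intersection data:
  V12={t3,t6,t9} V13={t3,t6,t9} V14={t3,t6,t8,t9} V15={t2,t6} V16={t3,t6,t9} V23={t1,t3,t6,t9} V24={t3,t6,t9} V25={t4,t6} V26={t3,t6,t9} V34={t3,t6,t7,t9} V35={t5,t6} V36={t3,t6,t7,t9} V45={t6} V46={t3,t6,t7,t9} V56={t6}
  V123={t3,t6,t9} V124={t3,t6,t9} V125={t6} V126={t3,t6,t9} V134={t3,t6,t9} V135={t6} V136={t3,t6,t9} V145={t6} V146={t3,t6,t9} V156={t6} V234={t3,t6,t9} V235={t6} V236={t3,t6,t9} V245={t6} V246={t3,t6,t9} V256={t6} V345={t6} V346={t3,t6,t7,t9} V356={t6} V456={t6}
  V1234={t3,t6,t9} V1235={t6} V1236={t3,t6,t9} V1245={t6} V1246={t3,t6,t9} V1256={t6} V1345={t6} V1346={t3,t6,t9} V1356={t6} V1456={t6} V2345={t6} V2346={t3,t6,t9} V2356={t6} V2456={t6} V3456={t6}
  V12345={t6} V12346={t3,t6,t9} V12356={t6} V12456={t6} V13456={t6} V23456={t6}
  V123456={t6}
components per intersection:
  V1: {t2} {t3,t6,t9} {t8}
  V2: {t1,t3,t6,t9} {t4}
  V3: {t1,t3,t5,t6,t9} {t7}
  V4: {t3,t6,t9} {t7} {t8}
  V5: {t2} {t4} {t5,t6}
  V6: {t3,t6,t9} {t7}
  V12: {t3,t6,t9}
  V13: {t3,t6,t9}
  V14: {t3,t6,t9} {t8}
  V15: {t2} {t6}
  V16: {t3,t6,t9}
  V23: {t1,t3,t6,t9}
  V24: {t3,t6,t9}
  V25: {t4} {t6}
  V26: {t3,t6,t9}
  V34: {t3,t6,t9} {t7}
  V35: {t5,t6}
  V36: {t3,t6,t9} {t7}
  V45: {t6}
  V46: {t3,t6,t9} {t7}
  V56: {t6}
  V123: {t3,t6,t9}
  V124: {t3,t6,t9}
  V125: {t6}
  V126: {t3,t6,t9}
  V134: {t3,t6,t9}
  V135: {t6}
  V136: {t3,t6,t9}
  V145: {t6}
  V146: {t3,t6,t9}
  V156: {t6}
  V234: {t3,t6,t9}
  V235: {t6}
  V236: {t3,t6,t9}
  V245: {t6}
  V246: {t3,t6,t9}
  V256: {t6}
  V345: {t6}
  V346: {t3,t6,t9} {t7}
  V356: {t6}
  V456: {t6}
  V1234: {t3,t6,t9}
  V1235: {t6}
  V1236: {t3,t6,t9}
  V1245: {t6}
  V1246: {t3,t6,t9}
  V1256: {t6}
  V1345: {t6}
  V1346: {t3,t6,t9}
  V1356: {t6}
  V1456: {t6}
  V2345: {t6}
  V2346: {t3,t6,t9}
  V2356: {t6}
  V2456: {t6}
  V3456: {t6}
  V12345: {t6}
  V12346: {t3,t6,t9}
  V12356: {t6}
  V12456: {t6}
  V13456: {t6}
  V23456: {t6}
  V123456: {t6}
C dims 15,21,21,15; δ0: rk 10, SNF 1^10; δ1: rk 11, SNF 1^11; δ2: rk 10, SNF 1^10
Ȟ^0 = (15 − 10) − 0 = 5, so Ȟ^0 ≅ Z^5
Ȟ^1 = (21 − 11) − 10 = 0, so Ȟ^1 ≅ 0
Ȟ^2 = (21 − 10) − 11 = 0, so Ȟ^2 ≅ 0

Ȟ^0 = Z^5; Ȟ^1 = 0; Ȟ^2 = 0


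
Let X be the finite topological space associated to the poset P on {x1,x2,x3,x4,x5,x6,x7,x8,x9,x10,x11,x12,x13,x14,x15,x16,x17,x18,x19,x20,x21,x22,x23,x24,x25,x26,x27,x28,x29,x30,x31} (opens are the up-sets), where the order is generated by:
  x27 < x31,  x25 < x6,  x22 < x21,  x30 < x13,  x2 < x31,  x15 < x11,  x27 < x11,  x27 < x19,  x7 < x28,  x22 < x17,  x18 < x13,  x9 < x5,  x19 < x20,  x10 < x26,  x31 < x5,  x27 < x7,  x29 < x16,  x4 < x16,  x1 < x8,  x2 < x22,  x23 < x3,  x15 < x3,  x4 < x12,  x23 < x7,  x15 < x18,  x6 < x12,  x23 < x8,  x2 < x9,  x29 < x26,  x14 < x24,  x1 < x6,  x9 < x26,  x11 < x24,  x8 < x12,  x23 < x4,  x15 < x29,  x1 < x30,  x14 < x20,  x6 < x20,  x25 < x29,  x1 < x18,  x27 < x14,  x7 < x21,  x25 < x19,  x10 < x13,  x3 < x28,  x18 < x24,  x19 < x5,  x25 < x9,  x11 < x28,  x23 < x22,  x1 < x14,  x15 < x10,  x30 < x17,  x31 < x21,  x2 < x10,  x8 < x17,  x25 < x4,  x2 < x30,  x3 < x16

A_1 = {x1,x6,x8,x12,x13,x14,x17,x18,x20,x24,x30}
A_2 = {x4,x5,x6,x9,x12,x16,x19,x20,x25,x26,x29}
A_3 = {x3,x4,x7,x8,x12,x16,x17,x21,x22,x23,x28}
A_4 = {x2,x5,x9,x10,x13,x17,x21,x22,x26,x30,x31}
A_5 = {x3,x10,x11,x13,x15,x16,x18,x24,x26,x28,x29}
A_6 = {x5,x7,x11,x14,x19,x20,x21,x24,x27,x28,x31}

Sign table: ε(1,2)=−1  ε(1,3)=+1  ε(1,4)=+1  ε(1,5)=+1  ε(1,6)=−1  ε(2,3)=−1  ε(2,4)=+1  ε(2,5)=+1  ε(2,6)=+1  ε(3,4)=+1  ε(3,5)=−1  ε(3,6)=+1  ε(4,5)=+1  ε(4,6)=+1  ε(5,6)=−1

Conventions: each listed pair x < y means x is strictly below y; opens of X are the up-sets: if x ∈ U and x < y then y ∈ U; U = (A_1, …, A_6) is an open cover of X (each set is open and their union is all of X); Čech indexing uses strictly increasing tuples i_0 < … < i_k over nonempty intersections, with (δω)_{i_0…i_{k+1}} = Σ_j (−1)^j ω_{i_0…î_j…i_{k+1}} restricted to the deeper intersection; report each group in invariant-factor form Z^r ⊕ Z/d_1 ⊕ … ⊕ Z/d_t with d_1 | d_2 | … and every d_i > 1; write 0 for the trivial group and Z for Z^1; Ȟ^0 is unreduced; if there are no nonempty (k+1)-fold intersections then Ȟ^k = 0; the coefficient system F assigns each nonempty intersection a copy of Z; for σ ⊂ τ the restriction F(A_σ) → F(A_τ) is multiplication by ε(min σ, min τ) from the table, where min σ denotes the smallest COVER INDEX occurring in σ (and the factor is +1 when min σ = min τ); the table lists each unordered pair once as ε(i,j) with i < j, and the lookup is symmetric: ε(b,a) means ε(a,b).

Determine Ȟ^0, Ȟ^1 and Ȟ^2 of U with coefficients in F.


Ȟ^0 = 0; Ȟ^1 = Z/2; Ȟ^2 = Z

nonempty intersections:
  A12={x6,x12,x20} A13={x8,x12,x17} A14={x13,x17,x30} A15={x13,x18,x24} A16={x14,x20,x24} A23={x4,x12,x16} A24={x5,x9,x26} A25={x16,x26,x29} A26={x5,x19,x20} A34={x17,x21,x22} A35={x3,x16,x28} A36={x7,x21,x28} A45={x10,x13,x26} A46={x5,x21,x31} A56={x11,x24,x28}
  A123={x12} A126={x20} A134={x17} A145={x13} A156={x24} A235={x16} A245={x26} A246={x5} A346={x21} A356={x28}
C dims 6,15,10; δ0: rk 6, SNF 1^5·2; δ1: rk 9, SNF 1^9
Ȟ^0: (6−6)−0=0 ⇒ 0
Ȟ^1: (15−9)−6=0 plus torsion [2] ⇒ Z/2
Ȟ^2: (10−0)−9=1 ⇒ Z


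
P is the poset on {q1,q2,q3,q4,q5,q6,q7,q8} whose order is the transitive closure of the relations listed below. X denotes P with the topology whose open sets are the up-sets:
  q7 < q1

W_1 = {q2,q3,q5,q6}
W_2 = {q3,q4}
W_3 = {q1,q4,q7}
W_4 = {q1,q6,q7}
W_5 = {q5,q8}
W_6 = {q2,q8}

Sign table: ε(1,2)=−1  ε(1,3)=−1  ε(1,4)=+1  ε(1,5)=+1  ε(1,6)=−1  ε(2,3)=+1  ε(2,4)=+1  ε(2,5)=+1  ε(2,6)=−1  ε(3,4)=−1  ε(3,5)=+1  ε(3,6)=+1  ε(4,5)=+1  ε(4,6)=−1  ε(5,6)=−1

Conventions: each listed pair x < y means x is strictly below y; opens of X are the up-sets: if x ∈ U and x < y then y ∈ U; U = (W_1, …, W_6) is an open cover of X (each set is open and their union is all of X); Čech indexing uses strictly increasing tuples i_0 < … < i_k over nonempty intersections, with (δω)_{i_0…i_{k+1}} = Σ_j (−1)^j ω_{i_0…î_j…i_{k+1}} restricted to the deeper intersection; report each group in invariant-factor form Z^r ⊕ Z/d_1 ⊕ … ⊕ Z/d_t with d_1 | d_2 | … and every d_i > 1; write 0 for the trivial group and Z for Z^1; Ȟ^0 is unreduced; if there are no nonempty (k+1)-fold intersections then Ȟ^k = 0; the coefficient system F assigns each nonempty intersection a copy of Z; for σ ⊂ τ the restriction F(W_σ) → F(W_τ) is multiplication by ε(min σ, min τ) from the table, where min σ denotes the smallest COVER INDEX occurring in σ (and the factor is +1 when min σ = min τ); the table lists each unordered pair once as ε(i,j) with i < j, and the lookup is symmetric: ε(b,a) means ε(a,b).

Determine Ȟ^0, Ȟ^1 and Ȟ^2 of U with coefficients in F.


nerve simplices:
  W12={q3} W14={q6} W15={q5} W16={q2} W23={q4} W34={q1,q7} W56={q8}
C dims 6,7; δ0: rk 5, SNF 1^5
degree 0: 6−5−0 = 1 → Ȟ^0 ≅ Z
degree 1: 7−0−5 = 2 → Ȟ^1 ≅ Z^2
degree 2: 0−0−0 = 0 → Ȟ^2 ≅ 0

Ȟ^0(U;F) ≅ Z; Ȟ^1(U;F) ≅ Z^2; Ȟ^2(U;F) ≅ 0
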